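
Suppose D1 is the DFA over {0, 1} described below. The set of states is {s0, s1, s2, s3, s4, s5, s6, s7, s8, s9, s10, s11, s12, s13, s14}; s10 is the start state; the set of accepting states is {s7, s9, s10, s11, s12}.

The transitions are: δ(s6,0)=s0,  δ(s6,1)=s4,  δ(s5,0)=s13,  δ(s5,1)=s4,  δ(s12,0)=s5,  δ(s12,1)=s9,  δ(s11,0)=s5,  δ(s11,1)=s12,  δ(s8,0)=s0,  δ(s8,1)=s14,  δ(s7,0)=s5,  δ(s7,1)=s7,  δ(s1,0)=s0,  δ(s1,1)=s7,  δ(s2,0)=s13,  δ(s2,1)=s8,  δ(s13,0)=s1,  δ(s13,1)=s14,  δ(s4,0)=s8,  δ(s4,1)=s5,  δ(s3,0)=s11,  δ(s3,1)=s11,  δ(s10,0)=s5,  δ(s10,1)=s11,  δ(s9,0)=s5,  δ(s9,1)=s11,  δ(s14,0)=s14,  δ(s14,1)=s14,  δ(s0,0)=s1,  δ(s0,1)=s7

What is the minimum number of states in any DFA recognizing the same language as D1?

States {s2,s3,s6} cannot be reached from the start state, so discard them.
Start with accepting vs non-accepting: {s7,s9,s10,s11,s12} | {s0,s1,s4,s5,s8,s13,s14}.
On input 1, block {s0,s1,s4,s5,s8,s13,s14} splits into {s4,s5,s8,s13,s14} and {s0,s1}.
Refine {s4,s5,s8,s13,s14} on symbol 0: members go to different blocks, giving {s4,s5,s14} and {s8,s13}.
On input 0, block {s4,s5,s14} splits into {s4,s5} and {s14}.
The partition is now stable with 5 blocks: {s7,s9,s10,s11,s12} | {s4,s5} | {s0,s1} | {s8,s13} | {s14}.

5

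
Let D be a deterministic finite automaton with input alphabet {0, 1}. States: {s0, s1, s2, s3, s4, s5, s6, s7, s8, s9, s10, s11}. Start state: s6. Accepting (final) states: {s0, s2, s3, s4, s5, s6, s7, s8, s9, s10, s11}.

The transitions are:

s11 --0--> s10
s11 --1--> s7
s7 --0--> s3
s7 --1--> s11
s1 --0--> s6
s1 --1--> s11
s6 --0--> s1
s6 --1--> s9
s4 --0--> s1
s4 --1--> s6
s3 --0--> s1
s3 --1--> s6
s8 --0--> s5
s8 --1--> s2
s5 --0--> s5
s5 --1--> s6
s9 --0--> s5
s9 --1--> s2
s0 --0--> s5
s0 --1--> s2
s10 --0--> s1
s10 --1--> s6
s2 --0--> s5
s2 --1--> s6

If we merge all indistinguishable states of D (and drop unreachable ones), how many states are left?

6

Reachable states from the start: {s1,s2,s3,s5,s6,s7,s9,s10,s11}. Unreachable: {s0,s4,s8} — drop them.
Initial partition by acceptance: {s2,s3,s5,s6,s7,s9,s10,s11} | {s1}.
On input 0, block {s2,s3,s5,s6,s7,s9,s10,s11} splits into {s2,s5,s7,s9,s11} and {s3,s6,s10}.
Refine {s2,s5,s7,s9,s11} on symbol 0: members go to different blocks, giving {s2,s5,s9} and {s7,s11}.
On input 1, block {s2,s5,s9} splits into {s2,s5} and {s9}.
On input 1, block {s3,s6,s10} splits into {s3,s10} and {s6}.
Stable partition: {s2,s5} | {s1} | {s3,s10} | {s7,s11} | {s9} | {s6} — 6 equivalence classes.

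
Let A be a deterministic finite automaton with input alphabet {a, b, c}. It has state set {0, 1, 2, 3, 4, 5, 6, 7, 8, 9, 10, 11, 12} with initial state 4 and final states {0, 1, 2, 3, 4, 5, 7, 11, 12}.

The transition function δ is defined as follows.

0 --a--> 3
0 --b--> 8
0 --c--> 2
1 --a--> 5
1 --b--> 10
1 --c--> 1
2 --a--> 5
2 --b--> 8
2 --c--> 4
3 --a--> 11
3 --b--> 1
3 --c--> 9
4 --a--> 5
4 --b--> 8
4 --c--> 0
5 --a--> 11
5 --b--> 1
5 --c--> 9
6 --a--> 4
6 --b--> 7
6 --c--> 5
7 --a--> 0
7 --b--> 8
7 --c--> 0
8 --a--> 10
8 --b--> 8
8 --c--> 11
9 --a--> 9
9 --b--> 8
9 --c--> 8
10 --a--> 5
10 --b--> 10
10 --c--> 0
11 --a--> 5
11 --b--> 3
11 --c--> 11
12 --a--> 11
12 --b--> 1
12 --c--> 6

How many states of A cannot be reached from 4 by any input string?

3

BFS from 4 reaches {0, 1, 2, 3, 4, 5, 8, 9, 10, 11}; the 3 state(s) 6, 7, 12 are never visited.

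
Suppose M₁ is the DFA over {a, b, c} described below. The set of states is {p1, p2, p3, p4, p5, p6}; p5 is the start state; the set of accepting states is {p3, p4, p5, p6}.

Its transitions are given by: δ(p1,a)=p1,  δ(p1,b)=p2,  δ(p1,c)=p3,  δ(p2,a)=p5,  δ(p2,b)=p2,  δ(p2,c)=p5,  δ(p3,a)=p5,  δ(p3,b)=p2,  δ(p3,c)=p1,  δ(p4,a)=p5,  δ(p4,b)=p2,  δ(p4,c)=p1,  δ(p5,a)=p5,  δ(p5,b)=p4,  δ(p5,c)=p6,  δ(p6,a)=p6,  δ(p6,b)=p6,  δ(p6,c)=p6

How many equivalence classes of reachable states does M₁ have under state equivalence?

5

P0 = {p3,p4,p5,p6} | {p1,p2}.
Refine {p3,p4,p5,p6} on symbol b: members go to different blocks, giving {p3,p4} and {p5,p6}.
Split {p1,p2} by δ(·,a) → {p1} and {p2}.
Refine {p5,p6} on symbol b: members go to different blocks, giving {p5} and {p6}.
Stable partition: {p3,p4} | {p1} | {p5} | {p2} | {p6} — 5 equivalence classes.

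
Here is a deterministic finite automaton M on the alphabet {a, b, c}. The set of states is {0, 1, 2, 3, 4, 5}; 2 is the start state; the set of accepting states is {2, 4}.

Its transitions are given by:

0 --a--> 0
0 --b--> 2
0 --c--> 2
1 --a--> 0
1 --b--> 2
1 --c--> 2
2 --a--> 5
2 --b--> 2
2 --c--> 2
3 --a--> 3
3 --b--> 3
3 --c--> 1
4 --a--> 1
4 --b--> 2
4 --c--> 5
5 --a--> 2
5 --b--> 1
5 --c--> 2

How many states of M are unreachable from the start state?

2

Starting at 2 and following transitions, the reachable set is {0, 1, 2, 5}. That leaves 3, 4 unreachable — 2 in total.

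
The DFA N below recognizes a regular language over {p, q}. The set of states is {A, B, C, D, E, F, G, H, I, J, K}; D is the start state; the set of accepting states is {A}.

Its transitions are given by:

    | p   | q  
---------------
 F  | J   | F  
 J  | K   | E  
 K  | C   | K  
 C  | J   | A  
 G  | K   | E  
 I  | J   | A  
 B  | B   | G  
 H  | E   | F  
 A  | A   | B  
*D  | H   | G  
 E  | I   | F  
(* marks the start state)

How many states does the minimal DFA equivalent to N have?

Initial partition by acceptance: {A} | {B,C,D,E,F,G,H,I,J,K}.
On input q, block {B,C,D,E,F,G,H,I,J,K} splits into {B,D,E,F,G,H,J,K} and {C,I}.
Refine {B,D,E,F,G,H,J,K} on symbol p: members go to different blocks, giving {B,D,F,G,H,J} and {E,K}.
Split {B,D,F,G,H,J} by δ(·,p) → {B,D,F} and {G,H,J}.
Split {B,D,F} by δ(·,p) → {D,F} and {B}.
Split {D,F} by δ(·,q) → {D} and {F}.
Refine {E,K} on symbol q: members go to different blocks, giving {E} and {K}.
Split {G,H,J} by δ(·,p) → {G,J} and {H}.
No further refinement is possible. Final partition (9 blocks): {A} | {D} | {C,I} | {E} | {G,J} | {B} | {F} | {K} | {H}.

9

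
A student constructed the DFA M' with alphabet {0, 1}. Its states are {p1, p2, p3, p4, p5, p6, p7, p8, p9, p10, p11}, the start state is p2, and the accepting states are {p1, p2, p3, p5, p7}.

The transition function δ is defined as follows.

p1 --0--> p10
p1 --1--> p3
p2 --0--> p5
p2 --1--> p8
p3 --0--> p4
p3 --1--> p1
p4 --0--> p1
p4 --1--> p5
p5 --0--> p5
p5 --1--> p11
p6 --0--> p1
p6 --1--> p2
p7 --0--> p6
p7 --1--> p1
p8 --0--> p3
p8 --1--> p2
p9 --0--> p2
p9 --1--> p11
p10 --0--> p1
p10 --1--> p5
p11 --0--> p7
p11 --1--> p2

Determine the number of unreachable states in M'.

1

Starting at p2 and following transitions, the reachable set is {p1, p2, p3, p4, p5, p6, p7, p8, p10, p11}. That leaves p9 unreachable — 1 in total.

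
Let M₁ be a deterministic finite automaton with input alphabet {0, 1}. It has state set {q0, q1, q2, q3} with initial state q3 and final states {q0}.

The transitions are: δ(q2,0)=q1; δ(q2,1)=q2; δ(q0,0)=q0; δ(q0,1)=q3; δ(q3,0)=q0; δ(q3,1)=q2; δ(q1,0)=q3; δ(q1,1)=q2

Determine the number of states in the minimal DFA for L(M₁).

4

All states are reachable from the start state.
P0 = {q0} | {q1,q2,q3}.
Refine {q1,q2,q3} on symbol 0: members go to different blocks, giving {q1,q2} and {q3}.
Split {q1,q2} by δ(·,0) → {q1} and {q2}.
Stable partition: {q0} | {q1} | {q3} | {q2} — 4 equivalence classes.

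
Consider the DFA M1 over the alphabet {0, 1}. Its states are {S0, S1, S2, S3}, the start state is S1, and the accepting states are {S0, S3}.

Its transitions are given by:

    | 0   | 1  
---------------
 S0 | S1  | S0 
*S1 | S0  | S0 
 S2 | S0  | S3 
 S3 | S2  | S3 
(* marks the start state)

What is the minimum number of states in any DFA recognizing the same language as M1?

2

First remove the unreachable states {S2,S3}; 2 states remain.
Initial partition by acceptance: {S0} | {S1}.
Stable partition: {S0} | {S1} — 2 equivalence classes.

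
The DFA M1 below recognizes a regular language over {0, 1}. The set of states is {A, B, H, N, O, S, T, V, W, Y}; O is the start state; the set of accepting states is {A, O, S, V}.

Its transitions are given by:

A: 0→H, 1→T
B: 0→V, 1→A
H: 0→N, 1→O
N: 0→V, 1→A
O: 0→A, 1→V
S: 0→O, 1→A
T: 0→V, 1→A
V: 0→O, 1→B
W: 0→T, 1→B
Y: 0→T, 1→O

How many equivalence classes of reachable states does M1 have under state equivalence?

5

States {S,W,Y} cannot be reached from the start state, so discard them.
P0 = {A,O,V} | {B,H,N,T}.
Refine {A,O,V} on symbol 0: members go to different blocks, giving {O,V} and {A}.
Refine {O,V} on symbol 0: members go to different blocks, giving {V} and {O}.
Split {B,H,N,T} by δ(·,0) → {B,N,T} and {H}.
Stable partition: {V} | {B,N,T} | {A} | {O} | {H} — 5 equivalence classes.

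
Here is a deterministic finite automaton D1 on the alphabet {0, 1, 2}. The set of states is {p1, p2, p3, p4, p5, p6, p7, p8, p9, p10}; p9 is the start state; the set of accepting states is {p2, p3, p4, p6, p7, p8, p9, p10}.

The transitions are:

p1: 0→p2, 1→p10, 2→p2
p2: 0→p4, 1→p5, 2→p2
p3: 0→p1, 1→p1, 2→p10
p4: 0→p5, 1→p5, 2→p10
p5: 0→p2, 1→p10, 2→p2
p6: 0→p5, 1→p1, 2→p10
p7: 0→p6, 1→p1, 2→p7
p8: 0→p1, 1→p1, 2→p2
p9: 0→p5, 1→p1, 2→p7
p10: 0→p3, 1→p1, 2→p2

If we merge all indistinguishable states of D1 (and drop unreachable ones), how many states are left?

3

First remove the unreachable states {p8}; 9 states remain.
Initial partition by acceptance: {p2,p3,p4,p6,p7,p9,p10} | {p1,p5}.
Split {p2,p3,p4,p6,p7,p9,p10} by δ(·,0) → {p3,p4,p6,p9} and {p2,p7,p10}.
Stable partition: {p3,p4,p6,p9} | {p1,p5} | {p2,p7,p10} — 3 equivalence classes.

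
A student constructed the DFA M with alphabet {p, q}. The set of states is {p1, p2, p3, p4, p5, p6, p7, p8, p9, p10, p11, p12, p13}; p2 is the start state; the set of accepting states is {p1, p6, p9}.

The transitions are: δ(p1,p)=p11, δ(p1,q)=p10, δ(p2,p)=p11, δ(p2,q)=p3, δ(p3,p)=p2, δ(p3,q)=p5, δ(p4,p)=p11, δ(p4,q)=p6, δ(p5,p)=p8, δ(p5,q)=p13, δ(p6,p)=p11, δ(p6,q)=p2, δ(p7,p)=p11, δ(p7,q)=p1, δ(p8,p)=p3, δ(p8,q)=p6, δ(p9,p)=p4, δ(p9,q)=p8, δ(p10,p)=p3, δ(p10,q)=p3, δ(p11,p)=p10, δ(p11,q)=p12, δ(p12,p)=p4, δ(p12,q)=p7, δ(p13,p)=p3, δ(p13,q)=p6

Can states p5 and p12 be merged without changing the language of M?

States {p9} cannot be reached from the start state, so discard them.
Initial partition by acceptance: {p1,p6} | {p2,p3,p4,p5,p7,p8,p10,p11,p12,p13}.
Split {p2,p3,p4,p5,p7,p8,p10,p11,p12,p13} by δ(·,q) → {p2,p3,p5,p10,p11,p12} and {p4,p7,p8,p13}.
Split {p2,p3,p5,p10,p11,p12} by δ(·,p) → {p2,p3,p10,p11} and {p5,p12}.
Refine {p2,p3,p10,p11} on symbol q: members go to different blocks, giving {p2,p10} and {p3,p11}.
No further refinement is possible. Final partition (5 blocks): {p1,p6} | {p2,p10} | {p4,p7,p8,p13} | {p5,p12} | {p3,p11}.
p5 and p12 lie in the same block of the stable partition, so they are equivalent — no string distinguishes them.

Yes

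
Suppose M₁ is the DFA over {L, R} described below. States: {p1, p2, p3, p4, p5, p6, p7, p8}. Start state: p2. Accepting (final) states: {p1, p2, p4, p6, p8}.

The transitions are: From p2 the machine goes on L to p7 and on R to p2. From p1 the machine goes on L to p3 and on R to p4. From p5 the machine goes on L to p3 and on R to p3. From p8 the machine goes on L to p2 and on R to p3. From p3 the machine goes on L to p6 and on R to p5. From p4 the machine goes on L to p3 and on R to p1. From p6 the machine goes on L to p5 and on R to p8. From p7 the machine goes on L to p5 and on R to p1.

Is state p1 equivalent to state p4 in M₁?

All states are reachable from the start state.
P0 = {p1,p2,p4,p6,p8} | {p3,p5,p7}.
Split {p1,p2,p4,p6,p8} by δ(·,L) → {p1,p2,p4,p6} and {p8}.
Refine {p1,p2,p4,p6} on symbol R: members go to different blocks, giving {p1,p2,p4} and {p6}.
Split {p3,p5,p7} by δ(·,L) → {p5,p7} and {p3}.
On input L, block {p1,p2,p4} splits into {p1,p4} and {p2}.
Split {p5,p7} by δ(·,L) → {p5} and {p7}.
Stable partition: {p1,p4} | {p5} | {p8} | {p6} | {p3} | {p2} | {p7} — 7 equivalence classes.
p1 and p4 lie in the same block of the stable partition, so they are equivalent — no string distinguishes them.

Yes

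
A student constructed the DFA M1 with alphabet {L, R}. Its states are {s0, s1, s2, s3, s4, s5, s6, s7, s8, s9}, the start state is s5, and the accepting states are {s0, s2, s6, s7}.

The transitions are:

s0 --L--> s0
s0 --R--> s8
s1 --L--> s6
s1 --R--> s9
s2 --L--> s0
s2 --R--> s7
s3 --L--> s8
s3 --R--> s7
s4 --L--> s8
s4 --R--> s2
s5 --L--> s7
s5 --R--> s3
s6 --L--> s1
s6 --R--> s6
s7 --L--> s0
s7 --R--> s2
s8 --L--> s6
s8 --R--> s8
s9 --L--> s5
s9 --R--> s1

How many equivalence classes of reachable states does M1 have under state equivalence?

8

States {s4} cannot be reached from the start state, so discard them.
Initial partition by acceptance: {s0,s2,s6,s7} | {s1,s3,s5,s8,s9}.
Split {s0,s2,s6,s7} by δ(·,L) → {s0,s2,s7} and {s6}.
On input R, block {s0,s2,s7} splits into {s2,s7} and {s0}.
Split {s1,s3,s5,s8,s9} by δ(·,L) → {s1,s8} and {s3,s9} and {s5}.
Split {s1,s8} by δ(·,R) → {s1} and {s8}.
Refine {s3,s9} on symbol L: members go to different blocks, giving {s3} and {s9}.
The partition is now stable with 8 blocks: {s2,s7} | {s1} | {s6} | {s0} | {s3} | {s5} | {s8} | {s9}.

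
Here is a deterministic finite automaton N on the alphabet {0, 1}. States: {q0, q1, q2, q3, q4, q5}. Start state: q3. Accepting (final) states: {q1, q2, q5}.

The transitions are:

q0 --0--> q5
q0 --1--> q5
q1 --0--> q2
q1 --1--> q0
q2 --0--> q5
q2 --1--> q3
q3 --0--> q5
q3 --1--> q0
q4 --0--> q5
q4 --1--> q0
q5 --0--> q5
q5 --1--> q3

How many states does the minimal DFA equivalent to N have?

3

Reachable states from the start: {q0,q3,q5}. Unreachable: {q1,q2,q4} — drop them.
Start with accepting vs non-accepting: {q5} | {q0,q3}.
On input 1, block {q0,q3} splits into {q0} and {q3}.
The partition is now stable with 3 blocks: {q5} | {q0} | {q3}.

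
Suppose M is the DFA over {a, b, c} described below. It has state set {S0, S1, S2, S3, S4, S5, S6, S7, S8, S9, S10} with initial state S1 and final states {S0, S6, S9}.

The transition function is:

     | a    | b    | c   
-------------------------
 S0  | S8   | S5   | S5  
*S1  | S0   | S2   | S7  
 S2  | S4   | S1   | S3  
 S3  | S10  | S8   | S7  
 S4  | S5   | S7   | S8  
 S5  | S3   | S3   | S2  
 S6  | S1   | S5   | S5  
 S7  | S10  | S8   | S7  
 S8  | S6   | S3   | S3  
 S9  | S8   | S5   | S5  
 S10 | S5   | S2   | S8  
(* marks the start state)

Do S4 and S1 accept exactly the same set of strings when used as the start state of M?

First remove the unreachable states {S9}; 10 states remain.
Start with accepting vs non-accepting: {S0,S6} | {S1,S2,S3,S4,S5,S7,S8,S10}.
On input a, block {S1,S2,S3,S4,S5,S7,S8,S10} splits into {S2,S3,S4,S5,S7,S10} and {S1,S8}.
Split {S2,S3,S4,S5,S7,S10} by δ(·,b) → {S2,S3,S7} and {S4,S5,S10}.
Split {S4,S5,S10} by δ(·,a) → {S4,S10} and {S5}.
Stable partition: {S0,S6} | {S2,S3,S7} | {S1,S8} | {S4,S10} | {S5} — 5 equivalence classes.
S4 and S1 end up in different blocks, so they are distinguishable. For instance, the string 'a' is accepted from only S1.

No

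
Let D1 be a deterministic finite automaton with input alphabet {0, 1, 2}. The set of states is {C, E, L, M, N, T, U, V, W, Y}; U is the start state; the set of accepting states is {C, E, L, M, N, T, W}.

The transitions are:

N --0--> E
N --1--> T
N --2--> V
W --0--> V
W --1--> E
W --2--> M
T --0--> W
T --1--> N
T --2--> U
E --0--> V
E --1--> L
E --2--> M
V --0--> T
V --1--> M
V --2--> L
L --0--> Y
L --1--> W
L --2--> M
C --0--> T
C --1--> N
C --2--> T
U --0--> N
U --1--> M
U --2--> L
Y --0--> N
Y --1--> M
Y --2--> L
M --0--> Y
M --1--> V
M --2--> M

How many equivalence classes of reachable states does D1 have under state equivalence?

4

First remove the unreachable states {C}; 9 states remain.
Initial partition by acceptance: {E,L,M,N,T,W} | {U,V,Y}.
Refine {E,L,M,N,T,W} on symbol 0: members go to different blocks, giving {E,L,M,W} and {N,T}.
Split {E,L,M,W} by δ(·,1) → {E,L,W} and {M}.
The partition is now stable with 4 blocks: {E,L,W} | {U,V,Y} | {N,T} | {M}.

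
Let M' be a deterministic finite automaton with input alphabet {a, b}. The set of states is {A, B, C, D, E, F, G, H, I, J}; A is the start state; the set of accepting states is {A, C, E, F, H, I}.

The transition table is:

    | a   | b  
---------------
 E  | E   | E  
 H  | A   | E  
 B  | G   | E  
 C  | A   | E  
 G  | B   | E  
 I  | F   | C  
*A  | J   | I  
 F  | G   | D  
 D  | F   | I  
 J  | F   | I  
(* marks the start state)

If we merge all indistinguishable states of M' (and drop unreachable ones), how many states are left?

7

Reachable states from the start: {A,B,C,D,E,F,G,I,J}. Unreachable: {H} — drop them.
P0 = {A,C,E,F,I} | {B,D,G,J}.
Refine {A,C,E,F,I} on symbol a: members go to different blocks, giving {C,E,I} and {A,F}.
Split {C,E,I} by δ(·,a) → {C,I} and {E}.
Split {C,I} by δ(·,b) → {C} and {I}.
On input a, block {B,D,G,J} splits into {B,G} and {D,J}.
On input a, block {A,F} splits into {A} and {F}.
Stable partition: {C} | {B,G} | {A} | {E} | {I} | {D,J} | {F} — 7 equivalence classes.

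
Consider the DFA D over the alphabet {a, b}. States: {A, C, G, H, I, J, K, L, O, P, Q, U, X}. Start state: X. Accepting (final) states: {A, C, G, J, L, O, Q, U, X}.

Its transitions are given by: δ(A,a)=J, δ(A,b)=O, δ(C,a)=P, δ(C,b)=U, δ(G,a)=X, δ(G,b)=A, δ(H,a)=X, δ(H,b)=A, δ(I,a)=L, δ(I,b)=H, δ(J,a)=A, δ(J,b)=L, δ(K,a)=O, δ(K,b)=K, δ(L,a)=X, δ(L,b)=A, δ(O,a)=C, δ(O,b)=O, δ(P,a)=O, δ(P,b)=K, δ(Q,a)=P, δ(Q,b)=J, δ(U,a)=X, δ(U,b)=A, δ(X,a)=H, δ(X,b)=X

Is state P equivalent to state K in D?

Yes

States {G,I,Q} cannot be reached from the start state, so discard them.
P0 = {A,C,J,L,O,U,X} | {H,K,P}.
Split {A,C,J,L,O,U,X} by δ(·,a) → {A,J,L,O,U} and {C,X}.
Split {A,J,L,O,U} by δ(·,a) → {L,O,U} and {A,J}.
Refine {L,O,U} on symbol b: members go to different blocks, giving {L,U} and {O}.
Refine {H,K,P} on symbol a: members go to different blocks, giving {K,P} and {H}.
Split {C,X} by δ(·,a) → {C} and {X}.
Refine {A,J} on symbol b: members go to different blocks, giving {A} and {J}.
No further refinement is possible. Final partition (8 blocks): {L,U} | {K,P} | {C} | {A} | {O} | {H} | {X} | {J}.
P and K lie in the same block of the stable partition, so they are equivalent — no string distinguishes them.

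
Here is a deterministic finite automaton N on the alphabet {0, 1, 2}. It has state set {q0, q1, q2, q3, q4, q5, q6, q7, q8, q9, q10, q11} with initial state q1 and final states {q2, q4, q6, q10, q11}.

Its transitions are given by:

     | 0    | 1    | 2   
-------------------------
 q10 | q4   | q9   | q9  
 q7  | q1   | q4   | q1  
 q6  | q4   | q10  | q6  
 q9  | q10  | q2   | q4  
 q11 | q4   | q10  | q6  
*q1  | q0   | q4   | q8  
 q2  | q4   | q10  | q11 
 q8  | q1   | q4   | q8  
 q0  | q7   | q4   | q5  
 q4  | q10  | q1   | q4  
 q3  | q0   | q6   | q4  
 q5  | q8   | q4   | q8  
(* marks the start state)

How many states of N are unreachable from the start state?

1

Starting at q1 and following transitions, the reachable set is {q0, q1, q2, q4, q5, q6, q7, q8, q9, q10, q11}. That leaves q3 unreachable — 1 in total.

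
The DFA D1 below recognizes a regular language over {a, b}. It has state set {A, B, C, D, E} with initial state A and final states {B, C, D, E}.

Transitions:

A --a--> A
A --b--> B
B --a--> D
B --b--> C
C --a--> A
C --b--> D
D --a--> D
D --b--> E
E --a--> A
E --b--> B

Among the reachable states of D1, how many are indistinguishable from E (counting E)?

Initial partition by acceptance: {B,C,D,E} | {A}.
Split {B,C,D,E} by δ(·,a) → {B,D} and {C,E}.
No further refinement is possible. Final partition (3 blocks): {B,D} | {A} | {C,E}.
The equivalence class containing E is {C,E}, of size 2.

2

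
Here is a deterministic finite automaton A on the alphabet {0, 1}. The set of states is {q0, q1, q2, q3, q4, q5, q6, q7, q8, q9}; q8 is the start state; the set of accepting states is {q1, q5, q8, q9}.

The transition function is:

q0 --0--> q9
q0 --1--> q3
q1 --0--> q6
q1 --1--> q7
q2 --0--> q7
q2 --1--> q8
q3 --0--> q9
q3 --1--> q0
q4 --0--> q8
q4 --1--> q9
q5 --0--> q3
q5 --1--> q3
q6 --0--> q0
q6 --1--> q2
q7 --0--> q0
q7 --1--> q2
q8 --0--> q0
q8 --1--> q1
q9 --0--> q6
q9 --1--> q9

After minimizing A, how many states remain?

Reachable states from the start: {q0,q1,q2,q3,q6,q7,q8,q9}. Unreachable: {q4,q5} — drop them.
Initial partition by acceptance: {q1,q8,q9} | {q0,q2,q3,q6,q7}.
Split {q1,q8,q9} by δ(·,1) → {q8,q9} and {q1}.
On input 1, block {q8,q9} splits into {q8} and {q9}.
Split {q0,q2,q3,q6,q7} by δ(·,0) → {q2,q6,q7} and {q0,q3}.
On input 0, block {q2,q6,q7} splits into {q6,q7} and {q2}.
No further refinement is possible. Final partition (6 blocks): {q8} | {q6,q7} | {q1} | {q9} | {q0,q3} | {q2}.

6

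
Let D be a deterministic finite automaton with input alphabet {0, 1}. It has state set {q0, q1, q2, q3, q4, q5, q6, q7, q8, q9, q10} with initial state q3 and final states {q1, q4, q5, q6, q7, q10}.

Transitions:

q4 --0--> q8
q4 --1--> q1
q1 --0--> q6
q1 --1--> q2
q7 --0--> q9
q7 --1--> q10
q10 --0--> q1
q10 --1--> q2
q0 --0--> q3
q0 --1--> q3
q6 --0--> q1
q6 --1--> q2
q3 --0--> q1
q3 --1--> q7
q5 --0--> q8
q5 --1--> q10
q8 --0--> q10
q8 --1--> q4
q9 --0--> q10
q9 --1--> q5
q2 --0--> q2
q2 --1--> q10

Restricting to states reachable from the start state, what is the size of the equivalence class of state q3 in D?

3

First remove the unreachable states {q0}; 10 states remain.
Initial partition by acceptance: {q1,q4,q5,q6,q7,q10} | {q2,q3,q8,q9}.
Refine {q1,q4,q5,q6,q7,q10} on symbol 0: members go to different blocks, giving {q1,q6,q10} and {q4,q5,q7}.
Refine {q2,q3,q8,q9} on symbol 0: members go to different blocks, giving {q3,q8,q9} and {q2}.
Stable partition: {q1,q6,q10} | {q3,q8,q9} | {q4,q5,q7} | {q2} — 4 equivalence classes.
State q3 belongs to the block {q3,q8,q9}, which has 3 states.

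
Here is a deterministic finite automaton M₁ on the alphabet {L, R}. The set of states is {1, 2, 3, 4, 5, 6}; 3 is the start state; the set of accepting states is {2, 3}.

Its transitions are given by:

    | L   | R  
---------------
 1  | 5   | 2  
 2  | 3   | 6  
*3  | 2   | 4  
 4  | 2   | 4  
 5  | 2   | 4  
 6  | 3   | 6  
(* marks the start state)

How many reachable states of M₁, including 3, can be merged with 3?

States {1,5} cannot be reached from the start state, so discard them.
Initial partition by acceptance: {2,3} | {4,6}.
No further refinement is possible. Final partition (2 blocks): {2,3} | {4,6}.
State 3 belongs to the block {2,3}, which has 2 states.

2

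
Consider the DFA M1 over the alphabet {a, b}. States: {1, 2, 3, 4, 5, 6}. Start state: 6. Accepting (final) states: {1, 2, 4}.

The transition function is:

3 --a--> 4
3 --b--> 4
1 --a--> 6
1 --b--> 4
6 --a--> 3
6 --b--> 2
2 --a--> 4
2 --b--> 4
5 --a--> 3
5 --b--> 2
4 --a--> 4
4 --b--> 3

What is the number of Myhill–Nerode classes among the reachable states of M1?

4

First remove the unreachable states {1,5}; 4 states remain.
P0 = {2,4} | {3,6}.
Refine {2,4} on symbol b: members go to different blocks, giving {2} and {4}.
On input a, block {3,6} splits into {3} and {6}.
Stable partition: {2} | {3} | {4} | {6} — 4 equivalence classes.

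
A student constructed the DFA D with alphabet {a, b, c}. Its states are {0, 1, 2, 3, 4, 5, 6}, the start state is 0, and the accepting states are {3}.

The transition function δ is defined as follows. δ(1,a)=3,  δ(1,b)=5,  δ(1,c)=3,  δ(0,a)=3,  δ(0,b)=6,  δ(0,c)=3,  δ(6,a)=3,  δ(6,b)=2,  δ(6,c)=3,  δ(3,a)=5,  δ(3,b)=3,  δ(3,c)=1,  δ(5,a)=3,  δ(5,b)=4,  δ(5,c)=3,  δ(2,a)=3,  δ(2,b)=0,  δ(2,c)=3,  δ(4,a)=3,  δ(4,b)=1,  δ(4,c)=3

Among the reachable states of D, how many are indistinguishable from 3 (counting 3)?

All states are reachable from the start state.
Start with accepting vs non-accepting: {3} | {0,1,2,4,5,6}.
The partition is now stable with 2 blocks: {3} | {0,1,2,4,5,6}.
State 3 belongs to the block {3}, which has 1 states.

1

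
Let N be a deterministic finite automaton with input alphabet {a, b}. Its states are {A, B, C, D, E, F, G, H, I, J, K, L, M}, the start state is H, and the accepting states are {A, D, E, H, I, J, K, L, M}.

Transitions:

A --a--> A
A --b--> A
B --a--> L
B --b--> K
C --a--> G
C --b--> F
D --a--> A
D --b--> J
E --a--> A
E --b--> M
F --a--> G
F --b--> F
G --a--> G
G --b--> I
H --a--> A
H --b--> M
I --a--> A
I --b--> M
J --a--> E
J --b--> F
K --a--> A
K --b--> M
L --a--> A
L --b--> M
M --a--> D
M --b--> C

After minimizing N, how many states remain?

First remove the unreachable states {B,K,L}; 10 states remain.
P0 = {A,D,E,H,I,J,M} | {C,F,G}.
Refine {A,D,E,H,I,J,M} on symbol b: members go to different blocks, giving {A,D,E,H,I} and {J,M}.
Split {A,D,E,H,I} by δ(·,b) → {D,E,H,I} and {A}.
Split {C,F,G} by δ(·,b) → {C,F} and {G}.
The partition is now stable with 5 blocks: {D,E,H,I} | {C,F} | {J,M} | {A} | {G}.

5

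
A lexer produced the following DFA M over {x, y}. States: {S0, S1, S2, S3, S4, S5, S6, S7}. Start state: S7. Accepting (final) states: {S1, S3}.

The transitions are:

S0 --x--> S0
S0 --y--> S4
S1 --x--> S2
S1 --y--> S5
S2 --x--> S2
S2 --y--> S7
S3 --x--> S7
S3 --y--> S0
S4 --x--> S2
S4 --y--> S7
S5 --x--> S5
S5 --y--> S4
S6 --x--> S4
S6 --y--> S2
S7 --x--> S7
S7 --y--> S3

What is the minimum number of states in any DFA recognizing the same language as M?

4

States {S1,S5,S6} cannot be reached from the start state, so discard them.
Start with accepting vs non-accepting: {S3} | {S0,S2,S4,S7}.
On input y, block {S0,S2,S4,S7} splits into {S0,S2,S4} and {S7}.
Refine {S0,S2,S4} on symbol y: members go to different blocks, giving {S2,S4} and {S0}.
The partition is now stable with 4 blocks: {S3} | {S2,S4} | {S7} | {S0}.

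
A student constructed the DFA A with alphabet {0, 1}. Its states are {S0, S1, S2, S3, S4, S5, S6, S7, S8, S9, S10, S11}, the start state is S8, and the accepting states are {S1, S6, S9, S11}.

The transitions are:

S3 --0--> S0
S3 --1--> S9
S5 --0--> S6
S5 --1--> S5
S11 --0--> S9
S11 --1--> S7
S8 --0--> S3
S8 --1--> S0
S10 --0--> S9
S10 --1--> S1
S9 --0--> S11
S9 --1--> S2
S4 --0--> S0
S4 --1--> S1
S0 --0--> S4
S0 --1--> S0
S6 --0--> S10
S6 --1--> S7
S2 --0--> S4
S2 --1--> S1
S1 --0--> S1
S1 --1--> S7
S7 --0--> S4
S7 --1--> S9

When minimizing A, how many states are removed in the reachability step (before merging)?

3

Starting at S8 and following transitions, the reachable set is {S0, S1, S2, S3, S4, S7, S8, S9, S11}. That leaves S5, S6, S10 unreachable — 3 in total.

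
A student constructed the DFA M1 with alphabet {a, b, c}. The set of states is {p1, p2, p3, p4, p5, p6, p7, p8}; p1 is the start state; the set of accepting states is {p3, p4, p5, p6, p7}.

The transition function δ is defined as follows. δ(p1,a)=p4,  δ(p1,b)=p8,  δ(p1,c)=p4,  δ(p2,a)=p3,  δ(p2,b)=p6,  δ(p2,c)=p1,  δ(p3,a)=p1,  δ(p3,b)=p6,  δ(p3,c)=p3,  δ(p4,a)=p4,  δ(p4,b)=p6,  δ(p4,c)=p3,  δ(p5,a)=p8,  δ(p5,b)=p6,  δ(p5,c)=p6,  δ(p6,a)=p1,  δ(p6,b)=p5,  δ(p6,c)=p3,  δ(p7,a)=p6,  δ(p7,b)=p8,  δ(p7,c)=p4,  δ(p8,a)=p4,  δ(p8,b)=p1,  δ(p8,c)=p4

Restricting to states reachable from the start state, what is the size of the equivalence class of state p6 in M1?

3

Reachable states from the start: {p1,p3,p4,p5,p6,p8}. Unreachable: {p2,p7} — drop them.
P0 = {p3,p4,p5,p6} | {p1,p8}.
Split {p3,p4,p5,p6} by δ(·,a) → {p3,p5,p6} and {p4}.
The partition is now stable with 3 blocks: {p3,p5,p6} | {p1,p8} | {p4}.
State p6 belongs to the block {p3,p5,p6}, which has 3 states.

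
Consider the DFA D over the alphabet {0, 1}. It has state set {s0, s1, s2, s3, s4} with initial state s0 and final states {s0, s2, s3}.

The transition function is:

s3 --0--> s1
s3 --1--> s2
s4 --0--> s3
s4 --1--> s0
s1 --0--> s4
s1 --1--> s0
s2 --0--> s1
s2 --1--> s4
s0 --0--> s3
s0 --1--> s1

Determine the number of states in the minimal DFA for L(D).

Initial partition by acceptance: {s0,s2,s3} | {s1,s4}.
Refine {s0,s2,s3} on symbol 0: members go to different blocks, giving {s2,s3} and {s0}.
Split {s2,s3} by δ(·,1) → {s2} and {s3}.
On input 0, block {s1,s4} splits into {s1} and {s4}.
Stable partition: {s2} | {s1} | {s0} | {s3} | {s4} — 5 equivalence classes.

5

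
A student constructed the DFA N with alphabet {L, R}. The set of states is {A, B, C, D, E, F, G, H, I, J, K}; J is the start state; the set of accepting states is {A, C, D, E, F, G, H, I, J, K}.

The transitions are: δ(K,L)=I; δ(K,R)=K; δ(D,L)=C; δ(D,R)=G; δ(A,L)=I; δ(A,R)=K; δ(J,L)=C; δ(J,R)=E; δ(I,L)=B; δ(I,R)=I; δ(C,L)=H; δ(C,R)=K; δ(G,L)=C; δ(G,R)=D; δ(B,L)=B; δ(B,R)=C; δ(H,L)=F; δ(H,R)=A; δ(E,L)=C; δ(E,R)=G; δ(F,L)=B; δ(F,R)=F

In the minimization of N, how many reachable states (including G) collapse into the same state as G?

4

Start with accepting vs non-accepting: {A,C,D,E,F,G,H,I,J,K} | {B}.
Refine {A,C,D,E,F,G,H,I,J,K} on symbol L: members go to different blocks, giving {A,C,D,E,G,H,J,K} and {F,I}.
On input L, block {A,C,D,E,G,H,J,K} splits into {C,D,E,G,J} and {A,H,K}.
Split {C,D,E,G,J} by δ(·,L) → {D,E,G,J} and {C}.
The partition is now stable with 5 blocks: {D,E,G,J} | {B} | {F,I} | {A,H,K} | {C}.
The equivalence class containing G is {D,E,G,J}, of size 4.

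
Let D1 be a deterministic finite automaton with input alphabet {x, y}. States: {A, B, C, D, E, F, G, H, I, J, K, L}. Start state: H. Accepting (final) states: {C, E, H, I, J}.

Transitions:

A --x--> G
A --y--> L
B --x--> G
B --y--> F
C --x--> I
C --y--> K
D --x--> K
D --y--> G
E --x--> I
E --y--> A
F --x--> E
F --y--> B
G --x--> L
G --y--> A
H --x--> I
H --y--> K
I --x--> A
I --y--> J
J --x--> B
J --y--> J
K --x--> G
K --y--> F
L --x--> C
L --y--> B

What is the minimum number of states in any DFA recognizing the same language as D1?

States {D} cannot be reached from the start state, so discard them.
Initial partition by acceptance: {C,E,H,I,J} | {A,B,F,G,K,L}.
Split {C,E,H,I,J} by δ(·,x) → {C,E,H} and {I,J}.
On input x, block {A,B,F,G,K,L} splits into {A,B,G,K} and {F,L}.
Refine {A,B,G,K} on symbol x: members go to different blocks, giving {A,B,K} and {G}.
The partition is now stable with 5 blocks: {C,E,H} | {A,B,K} | {I,J} | {F,L} | {G}.

5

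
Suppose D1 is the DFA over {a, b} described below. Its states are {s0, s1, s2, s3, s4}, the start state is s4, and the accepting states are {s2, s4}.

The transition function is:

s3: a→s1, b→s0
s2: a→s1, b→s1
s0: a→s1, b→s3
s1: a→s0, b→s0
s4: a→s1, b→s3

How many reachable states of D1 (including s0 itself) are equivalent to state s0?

3

States {s2} cannot be reached from the start state, so discard them.
P0 = {s4} | {s0,s1,s3}.
The partition is now stable with 2 blocks: {s4} | {s0,s1,s3}.
State s0 belongs to the block {s0,s1,s3}, which has 3 states.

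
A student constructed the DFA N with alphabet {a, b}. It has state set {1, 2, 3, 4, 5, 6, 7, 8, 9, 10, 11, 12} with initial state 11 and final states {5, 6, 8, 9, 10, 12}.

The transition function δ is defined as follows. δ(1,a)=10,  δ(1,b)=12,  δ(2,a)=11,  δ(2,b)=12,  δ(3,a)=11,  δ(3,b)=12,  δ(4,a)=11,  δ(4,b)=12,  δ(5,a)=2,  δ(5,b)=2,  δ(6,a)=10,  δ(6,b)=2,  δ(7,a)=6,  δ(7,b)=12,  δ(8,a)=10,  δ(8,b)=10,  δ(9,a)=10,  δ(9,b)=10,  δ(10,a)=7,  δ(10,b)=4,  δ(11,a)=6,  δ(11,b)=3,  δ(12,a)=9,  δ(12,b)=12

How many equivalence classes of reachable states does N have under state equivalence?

7

Reachable states from the start: {2,3,4,6,7,9,10,11,12}. Unreachable: {1,5,8} — drop them.
P0 = {6,9,10,12} | {2,3,4,7,11}.
Split {6,9,10,12} by δ(·,a) → {6,9,12} and {10}.
On input a, block {6,9,12} splits into {6,9} and {12}.
On input b, block {6,9} splits into {6} and {9}.
On input a, block {2,3,4,7,11} splits into {2,3,4} and {7,11}.
On input b, block {7,11} splits into {7} and {11}.
The partition is now stable with 7 blocks: {6} | {2,3,4} | {10} | {12} | {9} | {7} | {11}.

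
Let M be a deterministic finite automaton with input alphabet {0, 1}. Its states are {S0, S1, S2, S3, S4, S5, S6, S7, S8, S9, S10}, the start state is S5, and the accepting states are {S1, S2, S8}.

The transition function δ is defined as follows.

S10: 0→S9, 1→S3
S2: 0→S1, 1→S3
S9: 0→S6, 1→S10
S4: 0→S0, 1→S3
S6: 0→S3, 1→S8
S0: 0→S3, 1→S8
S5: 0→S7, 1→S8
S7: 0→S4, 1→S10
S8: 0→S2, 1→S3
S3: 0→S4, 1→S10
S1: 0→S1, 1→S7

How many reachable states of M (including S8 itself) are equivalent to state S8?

Every state is reachable, so we keep all 11.
P0 = {S1,S2,S8} | {S0,S3,S4,S5,S6,S7,S9,S10}.
On input 1, block {S0,S3,S4,S5,S6,S7,S9,S10} splits into {S3,S4,S7,S9,S10} and {S0,S5,S6}.
Split {S3,S4,S7,S9,S10} by δ(·,0) → {S3,S7,S10} and {S4,S9}.
Stable partition: {S1,S2,S8} | {S3,S7,S10} | {S0,S5,S6} | {S4,S9} — 4 equivalence classes.
The equivalence class containing S8 is {S1,S2,S8}, of size 3.

3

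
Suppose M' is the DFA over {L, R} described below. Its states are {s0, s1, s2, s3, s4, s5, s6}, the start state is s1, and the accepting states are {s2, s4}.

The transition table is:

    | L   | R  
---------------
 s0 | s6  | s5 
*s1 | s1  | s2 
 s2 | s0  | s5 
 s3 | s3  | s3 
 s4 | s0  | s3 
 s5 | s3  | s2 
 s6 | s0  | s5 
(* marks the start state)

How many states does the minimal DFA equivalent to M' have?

States {s4} cannot be reached from the start state, so discard them.
P0 = {s2} | {s0,s1,s3,s5,s6}.
Refine {s0,s1,s3,s5,s6} on symbol R: members go to different blocks, giving {s0,s3,s6} and {s1,s5}.
On input R, block {s0,s3,s6} splits into {s0,s6} and {s3}.
On input L, block {s1,s5} splits into {s1} and {s5}.
The partition is now stable with 5 blocks: {s2} | {s0,s6} | {s1} | {s3} | {s5}.

5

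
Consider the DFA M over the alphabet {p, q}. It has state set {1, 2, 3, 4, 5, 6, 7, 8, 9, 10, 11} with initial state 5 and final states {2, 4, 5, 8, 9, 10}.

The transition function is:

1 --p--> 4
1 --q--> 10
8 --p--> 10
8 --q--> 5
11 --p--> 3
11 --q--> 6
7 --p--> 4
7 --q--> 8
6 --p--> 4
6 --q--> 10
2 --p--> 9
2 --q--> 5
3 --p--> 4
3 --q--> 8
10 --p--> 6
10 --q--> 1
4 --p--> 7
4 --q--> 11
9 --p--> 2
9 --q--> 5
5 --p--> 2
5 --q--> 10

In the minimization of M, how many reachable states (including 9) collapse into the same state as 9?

2

P0 = {2,4,5,8,9,10} | {1,3,6,7,11}.
On input p, block {2,4,5,8,9,10} splits into {2,5,8,9} and {4,10}.
On input p, block {2,5,8,9} splits into {2,5,9} and {8}.
On input q, block {2,5,9} splits into {2,9} and {5}.
On input p, block {1,3,6,7,11} splits into {1,3,6,7} and {11}.
On input q, block {1,3,6,7} splits into {1,6} and {3,7}.
Split {4,10} by δ(·,p) → {4} and {10}.
The partition is now stable with 8 blocks: {2,9} | {1,6} | {4} | {8} | {5} | {11} | {3,7} | {10}.
State 9 belongs to the block {2,9}, which has 2 states.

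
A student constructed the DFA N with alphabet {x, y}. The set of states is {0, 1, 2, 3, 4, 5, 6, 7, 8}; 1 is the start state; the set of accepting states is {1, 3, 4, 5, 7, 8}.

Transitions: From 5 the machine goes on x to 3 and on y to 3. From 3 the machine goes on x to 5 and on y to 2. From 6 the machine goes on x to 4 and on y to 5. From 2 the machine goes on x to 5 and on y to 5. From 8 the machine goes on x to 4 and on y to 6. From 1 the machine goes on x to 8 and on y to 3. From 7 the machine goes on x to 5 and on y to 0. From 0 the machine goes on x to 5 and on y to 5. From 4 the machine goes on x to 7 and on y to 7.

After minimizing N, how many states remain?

3

All states are reachable from the start state.
P0 = {1,3,4,5,7,8} | {0,2,6}.
Split {1,3,4,5,7,8} by δ(·,y) → {1,4,5} and {3,7,8}.
No further refinement is possible. Final partition (3 blocks): {1,4,5} | {0,2,6} | {3,7,8}.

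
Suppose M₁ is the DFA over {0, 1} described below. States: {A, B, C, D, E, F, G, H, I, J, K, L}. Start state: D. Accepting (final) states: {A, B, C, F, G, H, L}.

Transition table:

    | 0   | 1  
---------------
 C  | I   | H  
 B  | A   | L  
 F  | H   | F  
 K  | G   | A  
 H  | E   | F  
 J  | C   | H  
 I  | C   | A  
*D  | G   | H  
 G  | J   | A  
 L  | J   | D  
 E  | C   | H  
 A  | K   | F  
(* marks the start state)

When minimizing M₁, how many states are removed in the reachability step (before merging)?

2

Starting at D and following transitions, the reachable set is {A, C, D, E, F, G, H, I, J, K}. That leaves B, L unreachable — 2 in total.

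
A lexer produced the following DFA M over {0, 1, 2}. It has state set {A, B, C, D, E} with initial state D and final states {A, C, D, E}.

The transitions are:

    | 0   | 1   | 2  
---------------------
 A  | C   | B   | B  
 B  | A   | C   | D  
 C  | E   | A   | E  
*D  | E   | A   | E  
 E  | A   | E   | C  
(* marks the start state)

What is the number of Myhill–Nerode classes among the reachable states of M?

4

All states are reachable from the start state.
P0 = {A,C,D,E} | {B}.
Refine {A,C,D,E} on symbol 1: members go to different blocks, giving {C,D,E} and {A}.
Split {C,D,E} by δ(·,0) → {C,D} and {E}.
The partition is now stable with 4 blocks: {C,D} | {B} | {A} | {E}.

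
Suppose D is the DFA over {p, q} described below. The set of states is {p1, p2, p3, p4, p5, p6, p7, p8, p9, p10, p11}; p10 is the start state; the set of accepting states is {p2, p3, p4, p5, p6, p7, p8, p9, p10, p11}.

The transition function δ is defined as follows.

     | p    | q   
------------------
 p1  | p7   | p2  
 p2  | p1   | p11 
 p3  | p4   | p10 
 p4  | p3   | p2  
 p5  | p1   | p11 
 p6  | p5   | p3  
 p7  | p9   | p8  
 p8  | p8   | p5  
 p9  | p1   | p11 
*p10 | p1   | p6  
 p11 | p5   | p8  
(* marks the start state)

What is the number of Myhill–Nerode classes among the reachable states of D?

All states are reachable from the start state.
P0 = {p2,p3,p4,p5,p6,p7,p8,p9,p10,p11} | {p1}.
Split {p2,p3,p4,p5,p6,p7,p8,p9,p10,p11} by δ(·,p) → {p3,p4,p6,p7,p8,p11} and {p2,p5,p9,p10}.
On input p, block {p3,p4,p6,p7,p8,p11} splits into {p3,p4,p8} and {p6,p7,p11}.
No further refinement is possible. Final partition (4 blocks): {p3,p4,p8} | {p1} | {p2,p5,p9,p10} | {p6,p7,p11}.

4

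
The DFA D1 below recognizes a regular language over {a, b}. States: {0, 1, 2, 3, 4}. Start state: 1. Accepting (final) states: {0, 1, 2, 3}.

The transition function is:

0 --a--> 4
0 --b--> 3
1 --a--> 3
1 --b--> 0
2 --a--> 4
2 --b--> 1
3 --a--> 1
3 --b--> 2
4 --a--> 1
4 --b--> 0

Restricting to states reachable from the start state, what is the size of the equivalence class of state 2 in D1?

Every state is reachable, so we keep all 5.
Initial partition by acceptance: {0,1,2,3} | {4}.
Split {0,1,2,3} by δ(·,a) → {0,2} and {1,3}.
Stable partition: {0,2} | {4} | {1,3} — 3 equivalence classes.
State 2 belongs to the block {0,2}, which has 2 states.

2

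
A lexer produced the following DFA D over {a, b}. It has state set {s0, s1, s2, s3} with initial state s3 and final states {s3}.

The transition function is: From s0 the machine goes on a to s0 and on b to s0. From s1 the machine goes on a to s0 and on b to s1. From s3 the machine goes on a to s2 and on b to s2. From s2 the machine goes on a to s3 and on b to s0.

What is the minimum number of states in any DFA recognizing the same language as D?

States {s1} cannot be reached from the start state, so discard them.
Initial partition by acceptance: {s3} | {s0,s2}.
On input a, block {s0,s2} splits into {s0} and {s2}.
Stable partition: {s3} | {s0} | {s2} — 3 equivalence classes.

3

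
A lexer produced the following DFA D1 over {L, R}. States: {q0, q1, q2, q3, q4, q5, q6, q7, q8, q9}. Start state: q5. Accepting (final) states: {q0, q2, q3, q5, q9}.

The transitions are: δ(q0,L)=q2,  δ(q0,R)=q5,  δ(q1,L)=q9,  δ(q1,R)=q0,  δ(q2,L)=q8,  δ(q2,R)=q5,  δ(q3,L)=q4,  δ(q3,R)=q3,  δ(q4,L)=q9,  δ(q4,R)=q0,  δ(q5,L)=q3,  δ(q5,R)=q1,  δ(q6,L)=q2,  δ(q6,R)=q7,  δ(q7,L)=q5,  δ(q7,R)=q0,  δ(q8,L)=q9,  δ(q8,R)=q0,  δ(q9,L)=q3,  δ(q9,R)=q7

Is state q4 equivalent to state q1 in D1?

Yes

First remove the unreachable states {q6}; 9 states remain.
Initial partition by acceptance: {q0,q2,q3,q5,q9} | {q1,q4,q7,q8}.
On input L, block {q0,q2,q3,q5,q9} splits into {q0,q5,q9} and {q2,q3}.
Split {q0,q5,q9} by δ(·,R) → {q5,q9} and {q0}.
Refine {q2,q3} on symbol R: members go to different blocks, giving {q2} and {q3}.
The partition is now stable with 5 blocks: {q5,q9} | {q1,q4,q7,q8} | {q2} | {q0} | {q3}.
q4 and q1 lie in the same block of the stable partition, so they are equivalent — no string distinguishes them.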